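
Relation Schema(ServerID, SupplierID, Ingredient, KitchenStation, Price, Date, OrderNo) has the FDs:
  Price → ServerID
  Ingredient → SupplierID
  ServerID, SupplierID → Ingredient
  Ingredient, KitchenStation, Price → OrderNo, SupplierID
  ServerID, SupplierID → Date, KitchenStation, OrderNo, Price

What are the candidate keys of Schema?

Closure of {Ingredient, Price} is {Date, Ingredient, KitchenStation, OrderNo, Price, ServerID, SupplierID}, the whole schema; {Ingredient, Price} is a candidate key.
Closure of {Ingredient, ServerID} is {Date, Ingredient, KitchenStation, OrderNo, Price, ServerID, SupplierID}, the whole schema; {Ingredient, ServerID} is a candidate key.
Closure of {Price, SupplierID} is {Date, Ingredient, KitchenStation, OrderNo, Price, ServerID, SupplierID}, the whole schema; {Price, SupplierID} is a candidate key.
Closure of {ServerID, SupplierID} is {Date, Ingredient, KitchenStation, OrderNo, Price, ServerID, SupplierID}, the whole schema; {ServerID, SupplierID} is a candidate key.
These are minimal and exhaustive — every other superkey contains one of them.

{Ingredient, Price}, {Ingredient, ServerID}, {Price, SupplierID}, {ServerID, SupplierID}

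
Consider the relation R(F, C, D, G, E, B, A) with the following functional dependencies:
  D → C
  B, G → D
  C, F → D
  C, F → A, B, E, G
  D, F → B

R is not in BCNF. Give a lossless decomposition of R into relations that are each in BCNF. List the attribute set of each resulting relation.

Candidate keys of the original relation: {B, F, G}, {C, F}, {D, F}.
In {A, B, C, D, E, F, G}, {D} is not a superkey ({D}⁺ restricted to this set is {C, D}), so split on D → C into {C, D} and {A, B, D, E, F, G}.
{C, D} is in BCNF.
In {A, B, D, E, F, G}, {B, G} is not a superkey ({B, G}⁺ restricted to this set is {B, D, G}), so split on B, G → D into {B, D, G} and {A, B, E, F, G}.
{B, D, G} is in BCNF.
{A, B, E, F, G} is in BCNF.

{A, B, E, F, G}; {B, D, G}; {C, D}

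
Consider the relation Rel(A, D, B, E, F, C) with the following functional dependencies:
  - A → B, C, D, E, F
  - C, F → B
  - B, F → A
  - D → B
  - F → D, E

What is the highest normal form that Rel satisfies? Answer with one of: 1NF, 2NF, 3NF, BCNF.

Candidate keys: {A}, {F}. Prime attributes: {A, F}.
D → B breaks BCNF: {D}⁺ = {B, D}, so {D} is not a superkey.
D → B has non-prime {B} on the right and a non-superkey on the left, so 3NF fails.
With only single-attribute keys there can be no partial dependency, so 2NF holds.

2NF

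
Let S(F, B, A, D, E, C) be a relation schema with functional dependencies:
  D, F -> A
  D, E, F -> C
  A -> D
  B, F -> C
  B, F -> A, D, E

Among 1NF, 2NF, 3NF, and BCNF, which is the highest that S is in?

2NF

Candidate key: {B, F}. Prime attributes: {B, F}.
D, F -> A breaks BCNF: {D, F}⁺ = {A, D, F}, so {D, F} is not a superkey.
D, F -> A determines the non-prime attribute {A} from a non-superkey — 3NF is violated.
Checking every proper subset of each key, none determines a non-prime attribute — 2NF is satisfied.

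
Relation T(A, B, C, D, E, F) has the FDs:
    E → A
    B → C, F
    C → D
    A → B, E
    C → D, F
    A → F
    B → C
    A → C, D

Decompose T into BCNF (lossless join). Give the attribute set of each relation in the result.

Candidate keys of the original relation: {A}, {E}.
{A, B, C, D, E, F}: {B} determines {B, C, D, F} here but is not a superkey — split on B → C, D, F, giving {B, C, D, F} and {A, B, E}.
{B, C, D, F}: {C} determines {C, D, F} here but is not a superkey — split on C → D, F, giving {C, D, F} and {B, C}.
{C, D, F} has no BCNF violation.
{B, C} has no BCNF violation.
{A, B, E} has no BCNF violation.

{A, B, E}; {B, C}; {C, D, F}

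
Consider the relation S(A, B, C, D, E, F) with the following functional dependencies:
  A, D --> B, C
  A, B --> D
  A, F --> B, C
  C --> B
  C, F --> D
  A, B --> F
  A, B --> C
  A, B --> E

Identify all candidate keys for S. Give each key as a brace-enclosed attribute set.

{A, B}, {A, C}, {A, D}, {A, F}

Attributes never on any right-hand side: {A} — every candidate key must contain it.
{A, B}⁺ = {A, B, C, D, E, F} — all of the relation — so {A, B} is a candidate key.
{A, C}⁺ = {A, B, C, D, E, F} — all of the relation — so {A, C} is a candidate key.
{A, D}⁺ = {A, B, C, D, E, F} — all of the relation — so {A, D} is a candidate key.
{A, F}⁺ = {A, B, C, D, E, F} — all of the relation — so {A, F} is a candidate key.
These are minimal and exhaustive — every other superkey contains one of them.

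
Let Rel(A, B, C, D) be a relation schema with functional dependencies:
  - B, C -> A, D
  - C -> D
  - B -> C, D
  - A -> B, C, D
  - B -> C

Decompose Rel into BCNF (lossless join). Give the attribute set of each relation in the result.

{A, B, C}; {C, D}

Candidate keys of the original relation: {A}, {B}.
In {A, B, C, D}, {C} is not a superkey ({C}⁺ restricted to this set is {C, D}), so split on C -> D into {C, D} and {A, B, C}.
{C, D}: every determinant is a superkey — BCNF.
{A, B, C}: every determinant is a superkey — BCNF.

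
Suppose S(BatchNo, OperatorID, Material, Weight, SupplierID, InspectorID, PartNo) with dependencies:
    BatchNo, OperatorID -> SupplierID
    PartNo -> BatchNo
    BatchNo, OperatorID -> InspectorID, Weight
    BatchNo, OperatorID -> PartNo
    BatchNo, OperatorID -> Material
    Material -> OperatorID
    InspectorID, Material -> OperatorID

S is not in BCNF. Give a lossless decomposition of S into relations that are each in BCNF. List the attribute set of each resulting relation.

{BatchNo, PartNo}; {InspectorID, Material, PartNo, SupplierID, Weight}; {Material, OperatorID}

Candidate keys of the original relation: {BatchNo, Material}, {BatchNo, OperatorID}, {Material, PartNo}, {OperatorID, PartNo}.
In {BatchNo, InspectorID, Material, OperatorID, PartNo, SupplierID, Weight}, {PartNo} is not a superkey ({PartNo}⁺ restricted to this set is {BatchNo, PartNo}), so split on PartNo -> BatchNo into {BatchNo, PartNo} and {InspectorID, Material, OperatorID, PartNo, SupplierID, Weight}.
{BatchNo, PartNo} has no BCNF violation.
In {InspectorID, Material, OperatorID, PartNo, SupplierID, Weight}, {Material} is not a superkey ({Material}⁺ restricted to this set is {Material, OperatorID}), so split on Material -> OperatorID into {Material, OperatorID} and {InspectorID, Material, PartNo, SupplierID, Weight}.
{Material, OperatorID} has no BCNF violation.
{InspectorID, Material, PartNo, SupplierID, Weight} has no BCNF violation.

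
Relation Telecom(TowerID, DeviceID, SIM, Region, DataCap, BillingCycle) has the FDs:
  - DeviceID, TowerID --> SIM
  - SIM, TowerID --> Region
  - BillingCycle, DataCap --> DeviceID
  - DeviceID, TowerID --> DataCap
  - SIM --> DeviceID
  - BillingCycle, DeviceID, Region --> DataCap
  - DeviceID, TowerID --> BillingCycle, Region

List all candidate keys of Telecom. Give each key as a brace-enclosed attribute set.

{BillingCycle, DataCap, TowerID}, {DeviceID, TowerID}, {SIM, TowerID}

No FD produces {TowerID}, so it must be in every candidate key.
{DeviceID, TowerID}⁺ = {BillingCycle, DataCap, DeviceID, Region, SIM, TowerID} — all of the relation — so {DeviceID, TowerID} is a candidate key.
{SIM, TowerID}⁺ = {BillingCycle, DataCap, DeviceID, Region, SIM, TowerID} — all of the relation — so {SIM, TowerID} is a candidate key.
{BillingCycle, DataCap, TowerID}⁺ = {BillingCycle, DataCap, DeviceID, Region, SIM, TowerID} — all of the relation — so {BillingCycle, DataCap, TowerID} is a candidate key.
Any other superkey properly contains one of these, so there are no further candidate keys.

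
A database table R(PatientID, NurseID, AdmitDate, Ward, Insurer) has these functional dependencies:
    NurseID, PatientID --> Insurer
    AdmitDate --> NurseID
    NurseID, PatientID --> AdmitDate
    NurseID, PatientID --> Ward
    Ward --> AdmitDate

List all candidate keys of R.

No FD produces {PatientID}, so it must be in every candidate key.
{AdmitDate, PatientID}⁺ = {AdmitDate, Insurer, NurseID, PatientID, Ward}, which is every attribute, so {AdmitDate, PatientID} is a candidate key.
{NurseID, PatientID}⁺ = {AdmitDate, Insurer, NurseID, PatientID, Ward}, which is every attribute, so {NurseID, PatientID} is a candidate key.
{PatientID, Ward}⁺ = {AdmitDate, Insurer, NurseID, PatientID, Ward}, which is every attribute, so {PatientID, Ward} is a candidate key.
Any other superkey properly contains one of these, so there are no further candidate keys.

{AdmitDate, PatientID}, {NurseID, PatientID}, {PatientID, Ward}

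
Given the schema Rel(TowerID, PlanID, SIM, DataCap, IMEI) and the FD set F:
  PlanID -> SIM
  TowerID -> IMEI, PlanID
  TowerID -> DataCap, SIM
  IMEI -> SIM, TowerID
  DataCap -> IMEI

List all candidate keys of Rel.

{DataCap}⁺ = {DataCap, IMEI, PlanID, SIM, TowerID} — all of the relation — so {DataCap} is a candidate key.
{IMEI}⁺ = {DataCap, IMEI, PlanID, SIM, TowerID} — all of the relation — so {IMEI} is a candidate key.
{TowerID}⁺ = {DataCap, IMEI, PlanID, SIM, TowerID} — all of the relation — so {TowerID} is a candidate key.
No proper subset of any of these is a key, and no other minimal superkey exists.

{DataCap}, {IMEI}, {TowerID}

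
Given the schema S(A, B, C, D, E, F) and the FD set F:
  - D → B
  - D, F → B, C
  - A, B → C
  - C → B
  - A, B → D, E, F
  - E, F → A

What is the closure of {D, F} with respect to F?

Start with {D, F}.
D → B applies; add {B} → now {B, D, F}.
D, F → B, C applies; add {C} → now {B, C, D, F}.
No further FD applies.

{B, C, D, F}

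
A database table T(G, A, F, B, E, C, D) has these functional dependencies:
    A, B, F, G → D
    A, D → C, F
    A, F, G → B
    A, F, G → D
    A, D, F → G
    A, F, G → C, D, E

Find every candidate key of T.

{A} never appears on the right of any FD, so every key must include it.
{A, D}⁺ = {A, B, C, D, E, F, G} — all of the relation — so {A, D} is a candidate key.
{A, F, G}⁺ = {A, B, C, D, E, F, G} — all of the relation — so {A, F, G} is a candidate key.
These are minimal and exhaustive — every other superkey contains one of them.

{A, D}, {A, F, G}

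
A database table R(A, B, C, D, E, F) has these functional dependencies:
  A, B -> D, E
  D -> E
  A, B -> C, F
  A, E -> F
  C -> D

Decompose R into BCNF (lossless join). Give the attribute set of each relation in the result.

{A, B, C}; {A, C, F}; {C, D}; {D, E}

Candidate key of the original relation: {A, B}.
In {A, B, C, D, E, F}, {D} is not a superkey ({D}⁺ restricted to this set is {D, E}), so split on D -> E into {D, E} and {A, B, C, D, F}.
{D, E} has no BCNF violation.
In {A, B, C, D, F}, {C} is not a superkey ({C}⁺ restricted to this set is {C, D}), so split on C -> D into {C, D} and {A, B, C, F}.
{C, D} has no BCNF violation.
In {A, B, C, F}, {A, C} is not a superkey ({A, C}⁺ restricted to this set is {A, C, F}), so split on A, C -> F into {A, C, F} and {A, B, C}.
{A, C, F} has no BCNF violation.
{A, B, C} has no BCNF violation.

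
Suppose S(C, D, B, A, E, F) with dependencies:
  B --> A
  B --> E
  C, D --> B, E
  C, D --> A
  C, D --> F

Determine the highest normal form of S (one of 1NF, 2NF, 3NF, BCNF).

Candidate key: {C, D}. Prime attributes: {C, D}.
B --> A breaks BCNF: {B}⁺ = {A, B, E}, so {B} is not a superkey.
B --> A determines the non-prime attribute {A} from a non-superkey — 3NF is violated.
Checking every proper subset of each key, none determines a non-prime attribute — 2NF is satisfied.

2NF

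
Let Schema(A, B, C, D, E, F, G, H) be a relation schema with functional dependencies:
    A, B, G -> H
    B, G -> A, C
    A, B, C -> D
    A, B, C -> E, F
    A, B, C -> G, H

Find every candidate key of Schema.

{A, B, C}, {B, G}

{B} never appears on the right of any FD, so every key must include it.
{B, G} is a candidate key since {B, G}⁺ = {A, B, C, D, E, F, G, H} covers every attribute.
{A, B, C} is a candidate key since {A, B, C}⁺ = {A, B, C, D, E, F, G, H} covers every attribute.
Any other superkey properly contains one of these, so there are no further candidate keys.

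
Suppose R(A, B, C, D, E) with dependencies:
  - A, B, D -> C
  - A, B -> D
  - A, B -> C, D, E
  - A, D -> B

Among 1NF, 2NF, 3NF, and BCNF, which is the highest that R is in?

Candidate keys: {A, B}, {A, D}. Prime attributes: {A, B, D}.
The left-hand side of every FD is a superkey, so BCNF is satisfied.

BCNF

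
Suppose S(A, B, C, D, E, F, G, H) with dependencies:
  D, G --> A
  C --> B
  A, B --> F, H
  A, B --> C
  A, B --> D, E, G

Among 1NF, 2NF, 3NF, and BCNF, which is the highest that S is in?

Candidate keys: {A, B}, {A, C}, {B, D, G}, {C, D, G}. Prime attributes: {A, B, C, D, G}.
D, G --> A breaks BCNF: {D, G}⁺ = {A, D, G}, so {D, G} is not a superkey.
Since {A} ⊆ prime attributes and every other non-superkey FD also has a prime right side, the schema is in 3NF.

3NF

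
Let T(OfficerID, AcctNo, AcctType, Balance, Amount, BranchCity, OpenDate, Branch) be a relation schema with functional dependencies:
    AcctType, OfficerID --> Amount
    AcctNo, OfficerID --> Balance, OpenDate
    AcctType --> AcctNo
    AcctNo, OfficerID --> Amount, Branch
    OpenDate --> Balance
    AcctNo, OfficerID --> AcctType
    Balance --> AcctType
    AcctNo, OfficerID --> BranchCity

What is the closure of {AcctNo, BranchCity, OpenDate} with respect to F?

Start with {AcctNo, BranchCity, OpenDate}.
OpenDate --> Balance applies; add {Balance} → now {AcctNo, Balance, BranchCity, OpenDate}.
Balance --> AcctType applies; add {AcctType} → now {AcctNo, AcctType, Balance, BranchCity, OpenDate}.
No further FD applies.

{AcctNo, AcctType, Balance, BranchCity, OpenDate}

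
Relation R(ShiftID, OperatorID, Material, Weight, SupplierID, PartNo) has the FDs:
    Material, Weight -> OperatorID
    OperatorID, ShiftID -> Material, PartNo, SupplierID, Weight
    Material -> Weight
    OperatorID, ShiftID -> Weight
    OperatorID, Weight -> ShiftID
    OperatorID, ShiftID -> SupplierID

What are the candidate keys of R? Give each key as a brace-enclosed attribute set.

{Material}, {OperatorID, ShiftID}, {OperatorID, Weight}

{Material}⁺ = {Material, OperatorID, PartNo, ShiftID, SupplierID, Weight}, which is every attribute, so {Material} is a candidate key.
{OperatorID, ShiftID}⁺ = {Material, OperatorID, PartNo, ShiftID, SupplierID, Weight}, which is every attribute, so {OperatorID, ShiftID} is a candidate key.
{OperatorID, Weight}⁺ = {Material, OperatorID, PartNo, ShiftID, SupplierID, Weight}, which is every attribute, so {OperatorID, Weight} is a candidate key.
No proper subset of any of these is a key, and no other minimal superkey exists.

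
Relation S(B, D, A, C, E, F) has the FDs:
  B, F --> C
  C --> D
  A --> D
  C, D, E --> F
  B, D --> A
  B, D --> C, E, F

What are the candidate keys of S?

{A, B}, {B, C}, {B, D}, {B, F}

{B} never appears on the right of any FD, so every key must include it.
{A, B}⁺ = {A, B, C, D, E, F}, which is every attribute, so {A, B} is a candidate key.
{B, C}⁺ = {A, B, C, D, E, F}, which is every attribute, so {B, C} is a candidate key.
{B, D}⁺ = {A, B, C, D, E, F}, which is every attribute, so {B, D} is a candidate key.
{B, F}⁺ = {A, B, C, D, E, F}, which is every attribute, so {B, F} is a candidate key.
No proper subset of any of these is a key, and no other minimal superkey exists.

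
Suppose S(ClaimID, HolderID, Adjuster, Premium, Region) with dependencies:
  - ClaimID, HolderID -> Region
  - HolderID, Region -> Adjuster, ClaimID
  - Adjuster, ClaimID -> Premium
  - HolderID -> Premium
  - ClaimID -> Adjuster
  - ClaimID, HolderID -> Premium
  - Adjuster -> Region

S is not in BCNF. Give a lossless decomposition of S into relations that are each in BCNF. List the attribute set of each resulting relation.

Candidate keys of the original relation: {Adjuster, HolderID}, {ClaimID, HolderID}, {HolderID, Region}.
Within {Adjuster, ClaimID, HolderID, Premium, Region}: {Adjuster, ClaimID}⁺ ∩ {Adjuster, ClaimID, HolderID, Premium, Region} = {Adjuster, ClaimID, Premium, Region}, not the whole set, so Adjuster, ClaimID -> Premium, Region violates BCNF; decompose into {Adjuster, ClaimID, Premium, Region} and {Adjuster, ClaimID, HolderID}.
Within {Adjuster, ClaimID, Premium, Region}: {Adjuster}⁺ ∩ {Adjuster, ClaimID, Premium, Region} = {Adjuster, Region}, not the whole set, so Adjuster -> Region violates BCNF; decompose into {Adjuster, Region} and {Adjuster, ClaimID, Premium}.
{Adjuster, Region} is in BCNF.
{Adjuster, ClaimID, Premium} is in BCNF.
Within {Adjuster, ClaimID, HolderID}: {ClaimID}⁺ ∩ {Adjuster, ClaimID, HolderID} = {Adjuster, ClaimID}, not the whole set, so ClaimID -> Adjuster violates BCNF; decompose into {Adjuster, ClaimID} and {ClaimID, HolderID}.
{Adjuster, ClaimID} is in BCNF.
{ClaimID, HolderID} is in BCNF.

{Adjuster, ClaimID, Premium}; {Adjuster, Region}; {ClaimID, HolderID}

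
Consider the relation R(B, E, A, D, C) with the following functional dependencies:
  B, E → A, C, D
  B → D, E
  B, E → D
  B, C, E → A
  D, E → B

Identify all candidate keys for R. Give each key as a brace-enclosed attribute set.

{B}, {D, E}

{B}⁺ = {A, B, C, D, E} — all of the relation — so {B} is a candidate key.
{D, E}⁺ = {A, B, C, D, E} — all of the relation — so {D, E} is a candidate key.
These are minimal and exhaustive — every other superkey contains one of them.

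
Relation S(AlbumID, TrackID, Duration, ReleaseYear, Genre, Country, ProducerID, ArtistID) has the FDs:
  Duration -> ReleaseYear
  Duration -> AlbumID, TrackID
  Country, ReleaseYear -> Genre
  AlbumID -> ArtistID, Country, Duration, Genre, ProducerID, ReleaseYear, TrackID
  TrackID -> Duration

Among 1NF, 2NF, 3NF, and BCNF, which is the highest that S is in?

Candidate keys: {AlbumID}, {Duration}, {TrackID}. Prime attributes: {AlbumID, Duration, TrackID}.
Country, ReleaseYear -> Genre breaks BCNF: {Country, ReleaseYear}⁺ = {Country, Genre, ReleaseYear}, so {Country, ReleaseYear} is not a superkey.
Country, ReleaseYear -> Genre determines the non-prime attribute {Genre} from a non-superkey — 3NF is violated.
All keys have size 1, which rules out partial dependencies — 2NF is satisfied.

2NF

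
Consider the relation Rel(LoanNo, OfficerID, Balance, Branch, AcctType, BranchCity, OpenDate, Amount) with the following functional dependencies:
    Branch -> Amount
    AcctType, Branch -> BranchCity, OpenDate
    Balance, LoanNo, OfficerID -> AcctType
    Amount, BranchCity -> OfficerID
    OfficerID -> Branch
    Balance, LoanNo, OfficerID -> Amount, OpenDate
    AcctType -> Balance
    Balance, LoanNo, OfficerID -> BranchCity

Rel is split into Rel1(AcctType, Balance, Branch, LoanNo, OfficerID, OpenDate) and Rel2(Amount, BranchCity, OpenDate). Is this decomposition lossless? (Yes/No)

No

Common attributes: {OpenDate}; their closure is {OpenDate}.
The closure covers neither Rel1 nor Rel2 entirely; the join is not lossless.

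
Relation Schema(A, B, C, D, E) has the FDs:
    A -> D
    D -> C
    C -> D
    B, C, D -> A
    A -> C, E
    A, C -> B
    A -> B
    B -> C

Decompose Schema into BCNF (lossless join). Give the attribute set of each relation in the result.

Candidate keys of the original relation: {A}, {B}.
In {A, B, C, D, E}, {D} is not a superkey ({D}⁺ restricted to this set is {C, D}), so split on D -> C into {C, D} and {A, B, D, E}.
{C, D} is in BCNF.
{A, B, D, E} is in BCNF.

{A, B, D, E}; {C, D}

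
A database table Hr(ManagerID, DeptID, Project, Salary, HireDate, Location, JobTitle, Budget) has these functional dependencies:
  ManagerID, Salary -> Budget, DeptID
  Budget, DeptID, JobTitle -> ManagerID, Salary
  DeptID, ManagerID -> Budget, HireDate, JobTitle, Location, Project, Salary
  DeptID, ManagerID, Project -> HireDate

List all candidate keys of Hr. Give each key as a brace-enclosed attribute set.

{Budget, DeptID, JobTitle}, {DeptID, ManagerID}, {ManagerID, Salary}

{DeptID, ManagerID}⁺ = {Budget, DeptID, HireDate, JobTitle, Location, ManagerID, Project, Salary} — all of the relation — so {DeptID, ManagerID} is a candidate key.
{ManagerID, Salary}⁺ = {Budget, DeptID, HireDate, JobTitle, Location, ManagerID, Project, Salary} — all of the relation — so {ManagerID, Salary} is a candidate key.
{Budget, DeptID, JobTitle}⁺ = {Budget, DeptID, HireDate, JobTitle, Location, ManagerID, Project, Salary} — all of the relation — so {Budget, DeptID, JobTitle} is a candidate key.
These are minimal and exhaustive — every other superkey contains one of them.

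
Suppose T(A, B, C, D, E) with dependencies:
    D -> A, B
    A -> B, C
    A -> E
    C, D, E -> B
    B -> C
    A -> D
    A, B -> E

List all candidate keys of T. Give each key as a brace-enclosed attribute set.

{A}, {D}

{A}⁺ = {A, B, C, D, E}, which is every attribute, so {A} is a candidate key.
{D}⁺ = {A, B, C, D, E}, which is every attribute, so {D} is a candidate key.
Any other superkey properly contains one of these, so there are no further candidate keys.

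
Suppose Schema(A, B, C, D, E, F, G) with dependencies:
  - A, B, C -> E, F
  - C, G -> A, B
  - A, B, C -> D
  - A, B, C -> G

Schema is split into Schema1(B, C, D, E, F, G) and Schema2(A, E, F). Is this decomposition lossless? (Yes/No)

Common attributes: {E, F}; their closure is {E, F}.
Schema1 ⊄ {E, F} and Schema2 ⊄ {E, F}, so the split is lossy.

No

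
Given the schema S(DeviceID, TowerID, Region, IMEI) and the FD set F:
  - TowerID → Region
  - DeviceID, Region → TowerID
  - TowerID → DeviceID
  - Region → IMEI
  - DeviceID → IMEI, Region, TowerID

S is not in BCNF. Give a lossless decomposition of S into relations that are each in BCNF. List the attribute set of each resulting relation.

{DeviceID, Region, TowerID}; {IMEI, Region}

Candidate keys of the original relation: {DeviceID}, {TowerID}.
In {DeviceID, IMEI, Region, TowerID}, {Region} is not a superkey ({Region}⁺ restricted to this set is {IMEI, Region}), so split on Region → IMEI into {IMEI, Region} and {DeviceID, Region, TowerID}.
{IMEI, Region} has no BCNF violation.
{DeviceID, Region, TowerID} has no BCNF violation.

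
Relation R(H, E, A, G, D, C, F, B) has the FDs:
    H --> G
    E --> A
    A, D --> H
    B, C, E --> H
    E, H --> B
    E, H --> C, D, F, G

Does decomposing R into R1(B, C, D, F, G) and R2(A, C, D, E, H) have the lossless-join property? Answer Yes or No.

R1 ∩ R2 = {C, D}; its closure under F is {C, D}.
The closure covers neither R1 nor R2 entirely; the join is not lossless.

No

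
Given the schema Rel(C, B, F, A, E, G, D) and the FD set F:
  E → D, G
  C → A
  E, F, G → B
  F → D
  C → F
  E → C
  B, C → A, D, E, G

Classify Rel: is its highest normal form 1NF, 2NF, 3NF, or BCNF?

Candidate keys: {B, C}, {E}. Prime attributes: {B, C, E}.
C → A: {C}⁺ = {A, C, D, F}, which is not all of the attributes, so the left side is not a superkey — BCNF is violated.
Because {A} is non-prime and the left side of C → A is not a superkey, the relation is not in 3NF.
The proper key subset {C} of {B, C} determines non-prime {A, D, F}, so the relation is not even in 2NF.

1NF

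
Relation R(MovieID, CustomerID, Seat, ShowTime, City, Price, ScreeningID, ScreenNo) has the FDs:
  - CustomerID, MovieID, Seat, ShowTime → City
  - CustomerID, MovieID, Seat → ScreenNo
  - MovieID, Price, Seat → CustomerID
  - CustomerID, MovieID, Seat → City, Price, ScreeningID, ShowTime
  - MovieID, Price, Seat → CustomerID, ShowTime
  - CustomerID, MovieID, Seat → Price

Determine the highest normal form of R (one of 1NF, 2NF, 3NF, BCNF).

Candidate keys: {CustomerID, MovieID, Seat}, {MovieID, Price, Seat}. Prime attributes: {CustomerID, MovieID, Price, Seat}.
Every FD has a superkey on the left, so the relation is in BCNF.

BCNF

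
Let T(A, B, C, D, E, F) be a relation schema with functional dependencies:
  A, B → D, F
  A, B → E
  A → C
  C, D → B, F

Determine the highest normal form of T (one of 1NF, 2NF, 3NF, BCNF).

Candidate keys: {A, B}, {A, D}. Prime attributes: {A, B, D}.
For A → C we have {A}⁺ = {A, C}; {A} is not a superkey, so BCNF fails.
A → C determines the non-prime attribute {C} from a non-superkey — 3NF is violated.
The proper key subset {A} of {A, B} determines non-prime {C}, so the relation is not even in 2NF.

1NF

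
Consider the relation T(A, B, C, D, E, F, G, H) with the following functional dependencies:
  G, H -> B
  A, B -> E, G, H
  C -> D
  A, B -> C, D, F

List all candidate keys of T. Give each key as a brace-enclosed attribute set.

{A} never appears on the right of any FD, so every key must include it.
{A, B}⁺ = {A, B, C, D, E, F, G, H} — all of the relation — so {A, B} is a candidate key.
{A, G, H}⁺ = {A, B, C, D, E, F, G, H} — all of the relation — so {A, G, H} is a candidate key.
Any other superkey properly contains one of these, so there are no further candidate keys.

{A, B}, {A, G, H}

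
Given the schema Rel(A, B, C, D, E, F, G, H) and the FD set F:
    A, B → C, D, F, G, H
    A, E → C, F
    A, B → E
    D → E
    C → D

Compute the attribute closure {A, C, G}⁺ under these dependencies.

{A, C, D, E, F, G}

Start with {A, C, G}.
C → D applies; add {D} → now {A, C, D, G}.
D → E applies; add {E} → now {A, C, D, E, G}.
A, E → C, F applies; add {F} → now {A, C, D, E, F, G}.
No further FD applies.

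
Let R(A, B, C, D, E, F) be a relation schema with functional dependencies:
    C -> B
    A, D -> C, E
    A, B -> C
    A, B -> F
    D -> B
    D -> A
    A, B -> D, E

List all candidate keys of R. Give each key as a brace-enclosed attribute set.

{A, B}, {A, C}, {D}

{D}⁺ = {A, B, C, D, E, F} — all of the relation — so {D} is a candidate key.
{A, B}⁺ = {A, B, C, D, E, F} — all of the relation — so {A, B} is a candidate key.
{A, C}⁺ = {A, B, C, D, E, F} — all of the relation — so {A, C} is a candidate key.
Any other superkey properly contains one of these, so there are no further candidate keys.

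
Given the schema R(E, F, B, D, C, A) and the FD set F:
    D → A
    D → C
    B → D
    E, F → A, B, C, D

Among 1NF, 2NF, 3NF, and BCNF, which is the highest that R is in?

2NF

Candidate key: {E, F}. Prime attributes: {E, F}.
For D → A we have {D}⁺ = {A, C, D}; {D} is not a superkey, so BCNF fails.
D → A determines the non-prime attribute {A} from a non-superkey — 3NF is violated.
Checking every proper subset of each key, none determines a non-prime attribute — 2NF is satisfied.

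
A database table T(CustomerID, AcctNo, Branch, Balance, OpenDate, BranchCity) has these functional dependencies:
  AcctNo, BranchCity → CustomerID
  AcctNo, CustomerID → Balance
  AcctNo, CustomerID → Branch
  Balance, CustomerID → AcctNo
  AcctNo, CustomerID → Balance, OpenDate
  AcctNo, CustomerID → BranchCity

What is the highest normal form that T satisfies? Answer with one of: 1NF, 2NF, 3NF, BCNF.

BCNF

Candidate keys: {AcctNo, BranchCity}, {AcctNo, CustomerID}, {Balance, CustomerID}. Prime attributes: {AcctNo, Balance, BranchCity, CustomerID}.
The left-hand side of every FD is a superkey, so BCNF is satisfied.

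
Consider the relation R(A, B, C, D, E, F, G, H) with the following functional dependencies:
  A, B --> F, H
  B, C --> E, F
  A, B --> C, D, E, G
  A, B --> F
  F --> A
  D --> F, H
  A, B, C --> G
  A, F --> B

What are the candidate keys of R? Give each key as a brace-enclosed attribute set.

{D}⁺ = {A, B, C, D, E, F, G, H}, which is every attribute, so {D} is a candidate key.
{F}⁺ = {A, B, C, D, E, F, G, H}, which is every attribute, so {F} is a candidate key.
{A, B}⁺ = {A, B, C, D, E, F, G, H}, which is every attribute, so {A, B} is a candidate key.
{B, C}⁺ = {A, B, C, D, E, F, G, H}, which is every attribute, so {B, C} is a candidate key.
Any other superkey properly contains one of these, so there are no further candidate keys.

{A, B}, {B, C}, {D}, {F}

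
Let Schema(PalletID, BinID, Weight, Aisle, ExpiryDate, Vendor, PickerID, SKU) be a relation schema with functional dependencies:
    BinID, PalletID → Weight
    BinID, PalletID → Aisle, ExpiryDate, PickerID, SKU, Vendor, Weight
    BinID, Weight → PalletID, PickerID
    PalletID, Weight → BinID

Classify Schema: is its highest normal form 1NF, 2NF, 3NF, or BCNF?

Candidate keys: {BinID, PalletID}, {BinID, Weight}, {PalletID, Weight}. Prime attributes: {BinID, PalletID, Weight}.
The left-hand side of every FD is a superkey, so BCNF is satisfied.

BCNF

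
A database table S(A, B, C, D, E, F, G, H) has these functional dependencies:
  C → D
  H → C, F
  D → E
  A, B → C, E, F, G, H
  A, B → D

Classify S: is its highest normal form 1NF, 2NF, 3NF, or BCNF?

Candidate key: {A, B}. Prime attributes: {A, B}.
C → D: {C}⁺ = {C, D, E}, which is not all of the attributes, so the left side is not a superkey — BCNF is violated.
C → D has non-prime {D} on the right and a non-superkey on the left, so 3NF fails.
No proper subset of a key has a non-prime attribute in its closure, so there is no partial dependency; 2NF holds.

2NF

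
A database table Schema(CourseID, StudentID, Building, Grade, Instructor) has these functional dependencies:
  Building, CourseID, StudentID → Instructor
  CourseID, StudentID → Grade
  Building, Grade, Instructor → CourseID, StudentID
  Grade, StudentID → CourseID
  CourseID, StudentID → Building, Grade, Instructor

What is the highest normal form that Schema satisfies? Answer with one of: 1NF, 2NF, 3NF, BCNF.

Candidate keys: {Building, Grade, Instructor}, {CourseID, StudentID}, {Grade, StudentID}. Prime attributes: {Building, CourseID, Grade, Instructor, StudentID}.
Every FD has a superkey on the left, so the relation is in BCNF.

BCNF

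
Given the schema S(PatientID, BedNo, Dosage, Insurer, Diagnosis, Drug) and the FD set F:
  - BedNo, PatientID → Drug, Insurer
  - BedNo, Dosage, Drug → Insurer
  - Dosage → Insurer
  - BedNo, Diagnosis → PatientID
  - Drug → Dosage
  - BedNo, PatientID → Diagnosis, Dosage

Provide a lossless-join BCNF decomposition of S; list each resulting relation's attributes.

Candidate keys of the original relation: {BedNo, Diagnosis}, {BedNo, PatientID}.
In {BedNo, Diagnosis, Dosage, Drug, Insurer, PatientID}, {BedNo, Dosage, Drug} is not a superkey ({BedNo, Dosage, Drug}⁺ restricted to this set is {BedNo, Dosage, Drug, Insurer}), so split on BedNo, Dosage, Drug → Insurer into {BedNo, Dosage, Drug, Insurer} and {BedNo, Diagnosis, Dosage, Drug, PatientID}.
In {BedNo, Dosage, Drug, Insurer}, {Dosage} is not a superkey ({Dosage}⁺ restricted to this set is {Dosage, Insurer}), so split on Dosage → Insurer into {Dosage, Insurer} and {BedNo, Dosage, Drug}.
{Dosage, Insurer}: every determinant is a superkey — BCNF.
In {BedNo, Dosage, Drug}, {Drug} is not a superkey ({Drug}⁺ restricted to this set is {Dosage, Drug}), so split on Drug → Dosage into {Dosage, Drug} and {BedNo, Drug}.
{Dosage, Drug}: every determinant is a superkey — BCNF.
{BedNo, Drug}: every determinant is a superkey — BCNF.
In {BedNo, Diagnosis, Dosage, Drug, PatientID}, {Drug} is not a superkey ({Drug}⁺ restricted to this set is {Dosage, Drug}), so split on Drug → Dosage into {Dosage, Drug} and {BedNo, Diagnosis, Drug, PatientID}.
{Dosage, Drug}: every determinant is a superkey — BCNF.
{BedNo, Diagnosis, Drug, PatientID}: every determinant is a superkey — BCNF.

{BedNo, Diagnosis, Drug, PatientID}; {Dosage, Drug}; {Dosage, Insurer}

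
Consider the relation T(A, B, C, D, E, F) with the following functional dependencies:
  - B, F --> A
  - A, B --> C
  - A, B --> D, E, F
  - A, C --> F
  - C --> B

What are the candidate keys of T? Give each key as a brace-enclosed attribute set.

{A, B}, {A, C}, {B, F}, {C, F}

{A, B} is a candidate key since {A, B}⁺ = {A, B, C, D, E, F} covers every attribute.
{A, C} is a candidate key since {A, C}⁺ = {A, B, C, D, E, F} covers every attribute.
{B, F} is a candidate key since {B, F}⁺ = {A, B, C, D, E, F} covers every attribute.
{C, F} is a candidate key since {C, F}⁺ = {A, B, C, D, E, F} covers every attribute.
No proper subset of any of these is a key, and no other minimal superkey exists.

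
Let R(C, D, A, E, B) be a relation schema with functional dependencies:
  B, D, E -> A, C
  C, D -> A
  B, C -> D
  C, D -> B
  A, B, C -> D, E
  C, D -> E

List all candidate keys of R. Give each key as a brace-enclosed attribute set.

{B, C}, {B, D, E}, {C, D}

{B, C} is a candidate key since {B, C}⁺ = {A, B, C, D, E} covers every attribute.
{C, D} is a candidate key since {C, D}⁺ = {A, B, C, D, E} covers every attribute.
{B, D, E} is a candidate key since {B, D, E}⁺ = {A, B, C, D, E} covers every attribute.
No proper subset of any of these is a key, and no other minimal superkey exists.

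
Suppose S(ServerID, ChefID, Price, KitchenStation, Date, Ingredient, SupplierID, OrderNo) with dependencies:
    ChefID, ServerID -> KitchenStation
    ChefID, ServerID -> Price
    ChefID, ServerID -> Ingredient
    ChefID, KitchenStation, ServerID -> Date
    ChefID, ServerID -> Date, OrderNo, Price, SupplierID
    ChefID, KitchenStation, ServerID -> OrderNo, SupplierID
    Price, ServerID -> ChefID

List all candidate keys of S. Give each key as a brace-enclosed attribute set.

{ChefID, ServerID}, {Price, ServerID}

No FD produces {ServerID}, so it must be in every candidate key.
{ChefID, ServerID}⁺ = {ChefID, Date, Ingredient, KitchenStation, OrderNo, Price, ServerID, SupplierID} — all of the relation — so {ChefID, ServerID} is a candidate key.
{Price, ServerID}⁺ = {ChefID, Date, Ingredient, KitchenStation, OrderNo, Price, ServerID, SupplierID} — all of the relation — so {Price, ServerID} is a candidate key.
Any other superkey properly contains one of these, so there are no further candidate keys.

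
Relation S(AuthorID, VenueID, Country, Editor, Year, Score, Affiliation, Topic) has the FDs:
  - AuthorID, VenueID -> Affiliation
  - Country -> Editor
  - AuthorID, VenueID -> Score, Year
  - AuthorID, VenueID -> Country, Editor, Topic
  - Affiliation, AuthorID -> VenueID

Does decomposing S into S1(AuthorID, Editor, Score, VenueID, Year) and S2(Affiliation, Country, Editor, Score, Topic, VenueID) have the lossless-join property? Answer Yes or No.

No

Common attributes: {Editor, Score, VenueID}; their closure is {Editor, Score, VenueID}.
The closure covers neither S1 nor S2 entirely; the join is not lossless.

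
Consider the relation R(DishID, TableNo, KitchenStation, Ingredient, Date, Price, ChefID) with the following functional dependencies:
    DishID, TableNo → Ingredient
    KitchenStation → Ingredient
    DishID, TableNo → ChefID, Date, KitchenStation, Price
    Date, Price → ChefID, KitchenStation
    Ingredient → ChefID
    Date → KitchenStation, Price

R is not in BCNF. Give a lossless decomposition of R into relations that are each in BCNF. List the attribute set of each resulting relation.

{ChefID, Ingredient}; {Date, DishID, TableNo}; {Date, KitchenStation, Price}; {Ingredient, KitchenStation}

Candidate key of the original relation: {DishID, TableNo}.
{ChefID, Date, DishID, Ingredient, KitchenStation, Price, TableNo}: {KitchenStation} determines {ChefID, Ingredient, KitchenStation} here but is not a superkey — split on KitchenStation → ChefID, Ingredient, giving {ChefID, Ingredient, KitchenStation} and {Date, DishID, KitchenStation, Price, TableNo}.
{ChefID, Ingredient, KitchenStation}: {Ingredient} determines {ChefID, Ingredient} here but is not a superkey — split on Ingredient → ChefID, giving {ChefID, Ingredient} and {Ingredient, KitchenStation}.
{ChefID, Ingredient} is in BCNF.
{Ingredient, KitchenStation} is in BCNF.
{Date, DishID, KitchenStation, Price, TableNo}: {Date, Price} determines {Date, KitchenStation, Price} here but is not a superkey — split on Date, Price → KitchenStation, giving {Date, KitchenStation, Price} and {Date, DishID, Price, TableNo}.
{Date, KitchenStation, Price} is in BCNF.
{Date, DishID, Price, TableNo}: {Date} determines {Date, Price} here but is not a superkey — split on Date → Price, giving {Date, Price} and {Date, DishID, TableNo}.
{Date, Price} is in BCNF.
{Date, DishID, TableNo} is in BCNF.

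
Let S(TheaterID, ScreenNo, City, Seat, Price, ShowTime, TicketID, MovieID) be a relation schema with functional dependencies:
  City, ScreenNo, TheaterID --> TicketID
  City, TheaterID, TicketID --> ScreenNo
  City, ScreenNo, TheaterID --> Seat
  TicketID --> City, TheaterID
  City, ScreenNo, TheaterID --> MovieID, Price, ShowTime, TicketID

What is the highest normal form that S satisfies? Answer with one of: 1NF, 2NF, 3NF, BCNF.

BCNF

Candidate keys: {City, ScreenNo, TheaterID}, {TicketID}. Prime attributes: {City, ScreenNo, TheaterID, TicketID}.
Every FD has a superkey on the left, so the relation is in BCNF.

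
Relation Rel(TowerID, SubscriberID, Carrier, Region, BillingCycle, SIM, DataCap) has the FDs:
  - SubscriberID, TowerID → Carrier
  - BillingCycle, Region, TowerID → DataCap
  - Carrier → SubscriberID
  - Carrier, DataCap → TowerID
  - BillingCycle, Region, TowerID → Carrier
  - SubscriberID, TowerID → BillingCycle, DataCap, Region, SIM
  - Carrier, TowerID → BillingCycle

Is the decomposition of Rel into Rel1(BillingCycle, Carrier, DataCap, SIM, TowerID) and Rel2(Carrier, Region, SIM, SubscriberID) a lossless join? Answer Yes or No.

No

Common attributes: {Carrier, SIM}; their closure is {Carrier, SIM, SubscriberID}.
The closure covers neither Rel1 nor Rel2 entirely; the join is not lossless.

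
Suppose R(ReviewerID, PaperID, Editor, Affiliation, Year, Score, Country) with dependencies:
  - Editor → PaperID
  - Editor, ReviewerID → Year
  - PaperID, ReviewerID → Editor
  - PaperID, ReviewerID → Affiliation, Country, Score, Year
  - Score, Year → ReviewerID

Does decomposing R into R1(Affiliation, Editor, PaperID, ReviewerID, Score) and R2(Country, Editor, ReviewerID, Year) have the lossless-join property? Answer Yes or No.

Yes

The shared attributes are {Editor, ReviewerID} and {Editor, ReviewerID}⁺ = {Affiliation, Country, Editor, PaperID, ReviewerID, Score, Year}.
Since R1 ⊆ {Affiliation, Country, Editor, PaperID, ReviewerID, Score, Year}, the intersection is a superkey of R1; the decomposition is lossless.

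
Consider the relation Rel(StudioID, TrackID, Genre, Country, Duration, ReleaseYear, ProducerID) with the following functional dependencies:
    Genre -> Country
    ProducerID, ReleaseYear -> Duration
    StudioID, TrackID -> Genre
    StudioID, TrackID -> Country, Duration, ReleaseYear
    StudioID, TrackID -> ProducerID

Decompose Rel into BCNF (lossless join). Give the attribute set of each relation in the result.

{Country, Genre}; {Duration, ProducerID, ReleaseYear}; {Genre, ProducerID, ReleaseYear, StudioID, TrackID}

Candidate key of the original relation: {StudioID, TrackID}.
{Country, Duration, Genre, ProducerID, ReleaseYear, StudioID, TrackID}: {Genre} determines {Country, Genre} here but is not a superkey — split on Genre -> Country, giving {Country, Genre} and {Duration, Genre, ProducerID, ReleaseYear, StudioID, TrackID}.
{Country, Genre}: every determinant is a superkey — BCNF.
{Duration, Genre, ProducerID, ReleaseYear, StudioID, TrackID}: {ProducerID, ReleaseYear} determines {Duration, ProducerID, ReleaseYear} here but is not a superkey — split on ProducerID, ReleaseYear -> Duration, giving {Duration, ProducerID, ReleaseYear} and {Genre, ProducerID, ReleaseYear, StudioID, TrackID}.
{Duration, ProducerID, ReleaseYear}: every determinant is a superkey — BCNF.
{Genre, ProducerID, ReleaseYear, StudioID, TrackID}: every determinant is a superkey — BCNF.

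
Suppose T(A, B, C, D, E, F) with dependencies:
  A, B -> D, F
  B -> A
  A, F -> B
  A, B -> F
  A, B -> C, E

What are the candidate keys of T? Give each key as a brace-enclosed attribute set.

{A, F}, {B}

{B}⁺ = {A, B, C, D, E, F}, which is every attribute, so {B} is a candidate key.
{A, F}⁺ = {A, B, C, D, E, F}, which is every attribute, so {A, F} is a candidate key.
No proper subset of any of these is a key, and no other minimal superkey exists.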